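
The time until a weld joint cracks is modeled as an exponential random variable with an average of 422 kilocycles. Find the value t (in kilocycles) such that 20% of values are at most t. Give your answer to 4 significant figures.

94.17

The rate is λ = 1/422 = 0.00236967 per kilocycle.
Set 1 − e^(−λt) = 0.2, so t = −ln(0.8)/λ = 0.22314/0.00236967 ≈ 94.1666 kilocycles.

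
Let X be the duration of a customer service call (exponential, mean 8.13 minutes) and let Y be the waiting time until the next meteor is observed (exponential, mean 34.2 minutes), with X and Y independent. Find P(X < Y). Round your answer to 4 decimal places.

λ_1 = 1/8.13 = 0.123001, λ_2 = 1/34.2 = 0.0292398.
For independent exponentials, P(X < Y) = λ_1/(λ_1+λ_2) = 0.123001/0.152241 ≈ 0.8079.

0.8079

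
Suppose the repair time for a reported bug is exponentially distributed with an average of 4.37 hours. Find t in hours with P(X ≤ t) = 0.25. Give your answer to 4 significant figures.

The rate is λ = 1/4.37 = 0.228833 per hour.
Set 1 − e^(−λt) = 0.25, so t = −ln(0.75)/λ = 0.28768/0.228833 ≈ 1.25717 hours.

1.257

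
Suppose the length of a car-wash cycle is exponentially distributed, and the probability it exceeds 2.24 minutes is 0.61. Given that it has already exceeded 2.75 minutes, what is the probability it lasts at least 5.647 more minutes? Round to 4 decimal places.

0.2876

From e^(−λ·2.24) = 0.61, λ = −ln(0.61)/2.24 = 0.220668.
Memoryless: P(X > 2.75+5.647 | X > 2.75) = P(X > 5.647) = e^(−0.220668·5.647) ≈ 0.2876.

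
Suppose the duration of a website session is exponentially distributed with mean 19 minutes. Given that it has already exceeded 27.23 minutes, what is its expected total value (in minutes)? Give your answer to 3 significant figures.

The rate is λ = 1/19 = 0.0526316 per minute.
By memorylessness, E[X | X > 27.23] = 27.23 + 1/λ = 27.23 + 19 = 46.23 minutes.

46.2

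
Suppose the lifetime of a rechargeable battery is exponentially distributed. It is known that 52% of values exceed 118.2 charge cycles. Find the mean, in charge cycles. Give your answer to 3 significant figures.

e^(−λ·118.2) = 0.52 ⇒ λ = −ln(0.52)/118.2 = 0.00553237.
Mean = 1/λ = 180.754 charge cycles.

181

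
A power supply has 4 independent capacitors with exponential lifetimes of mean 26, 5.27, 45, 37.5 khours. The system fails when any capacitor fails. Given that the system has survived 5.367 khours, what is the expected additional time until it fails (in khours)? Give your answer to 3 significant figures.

First-failure rate Σλ = 1/26 + 1/5.27 + 1/45 + 1/37.5 = 0.277104.
By memorylessness the expected residual is 1/Σλ = 3.60876 khours, regardless of the 5.367 already elapsed.

3.61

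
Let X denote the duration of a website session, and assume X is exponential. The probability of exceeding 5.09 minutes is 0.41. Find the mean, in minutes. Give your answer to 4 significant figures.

5.709

e^(−λ·5.09) = 0.41 ⇒ λ = −ln(0.41)/5.09 = 0.175167.
Mean = 1/λ = 5.70885 minutes.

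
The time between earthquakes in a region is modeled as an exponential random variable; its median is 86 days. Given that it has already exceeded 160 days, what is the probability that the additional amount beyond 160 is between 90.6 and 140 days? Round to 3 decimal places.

For an exponential, median = ln(2)/λ, so λ = ln 2 / 86 = 0.00805985 per day.
Memoryless: the residual past 160 is again Exp(λ).
P(90.6 < residual < 140) = e^(−λ·90.6) − e^(−λ·140) = 0.48180 − 0.32356 ≈ 0.158.

0.158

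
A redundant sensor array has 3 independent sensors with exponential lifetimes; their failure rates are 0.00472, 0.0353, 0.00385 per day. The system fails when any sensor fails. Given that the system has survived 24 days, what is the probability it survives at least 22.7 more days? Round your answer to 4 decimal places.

Time to first failure ~ Exp(Σλ) with Σλ = 0.04387.
By memorylessness, P(T > 24+22.7 | T > 24) = P(T > 22.7) = e^(−0.04387·22.7) ≈ 0.3694.

0.3694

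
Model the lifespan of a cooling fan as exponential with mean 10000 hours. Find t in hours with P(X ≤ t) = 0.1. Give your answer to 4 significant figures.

1054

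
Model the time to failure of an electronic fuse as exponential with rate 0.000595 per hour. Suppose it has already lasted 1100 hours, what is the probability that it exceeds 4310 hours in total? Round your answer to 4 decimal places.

0.1481

By the memoryless property, P(X > 1100+3210 | X > 1100) = P(X > 3210).
P(X > 3210) = e^(−1.91) ≈ 0.1481.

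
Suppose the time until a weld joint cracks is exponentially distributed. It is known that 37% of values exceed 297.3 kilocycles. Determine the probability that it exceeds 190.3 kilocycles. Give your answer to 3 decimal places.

e^(−λ·297.3) = 0.37 ⇒ λ = −ln(0.37)/297.3 = 0.00334427.
P(X > 190.3) = e^(−0.00334427·190.3) = e^(−0.63642) ≈ 0.529.

0.529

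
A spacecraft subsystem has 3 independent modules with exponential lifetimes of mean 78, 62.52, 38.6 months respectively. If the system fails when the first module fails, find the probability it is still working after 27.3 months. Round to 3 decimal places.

The first failure time is exponential with rate Σλ_i = 1/78 + 1/62.52 + 1/38.6 = 0.0547221 per month.
P(min > 27.3) = e^(−0.0547221·27.3) = e^(−1.4939) ≈ 0.224.

0.224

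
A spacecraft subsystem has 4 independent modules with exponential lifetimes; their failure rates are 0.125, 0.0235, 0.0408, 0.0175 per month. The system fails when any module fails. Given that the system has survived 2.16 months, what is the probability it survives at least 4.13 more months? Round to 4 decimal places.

0.4257

Time to first failure ~ Exp(Σλ) with Σλ = 0.2068.
By memorylessness, P(T > 2.16+4.13 | T > 2.16) = P(T > 4.13) = e^(−0.2068·4.13) ≈ 0.4257.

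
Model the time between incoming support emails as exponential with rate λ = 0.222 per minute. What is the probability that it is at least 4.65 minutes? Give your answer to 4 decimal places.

P(X > 4.65) = e^(−λ·4.65) = e^(−1.0323) ≈ 0.3562.

0.3562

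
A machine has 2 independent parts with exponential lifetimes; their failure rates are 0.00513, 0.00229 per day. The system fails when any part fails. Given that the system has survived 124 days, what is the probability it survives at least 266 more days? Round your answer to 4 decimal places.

Time to first failure ~ Exp(Σλ) with Σλ = 0.00742.
By memorylessness, P(T > 124+266 | T > 124) = P(T > 266) = e^(−0.00742·266) ≈ 0.1389.

0.1389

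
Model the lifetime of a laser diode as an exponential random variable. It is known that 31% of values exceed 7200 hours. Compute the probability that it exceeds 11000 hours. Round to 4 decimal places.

0.1671

e^(−λ·7200) = 0.31 ⇒ λ = −ln(0.31)/7200 = 0.000162664.
P(X > 11000) = e^(−0.000162664·11000) = e^(−1.7893) ≈ 0.1671.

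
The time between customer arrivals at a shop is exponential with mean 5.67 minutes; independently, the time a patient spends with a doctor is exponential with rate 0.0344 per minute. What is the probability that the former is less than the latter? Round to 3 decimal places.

0.837

λ_1 = 1/5.67 = 0.176367, λ_2 = 0.0344.
For independent exponentials, P(the former < the latter) = λ_1/(λ_1+λ_2) = 0.176367/0.210767 ≈ 0.837.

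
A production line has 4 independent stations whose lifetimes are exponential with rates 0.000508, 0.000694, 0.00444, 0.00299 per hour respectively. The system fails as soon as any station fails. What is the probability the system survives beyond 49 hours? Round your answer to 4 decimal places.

0.6551

The time to first failure is exponential with rate Σλ = 0.000508 + 0.000694 + 0.00444 + 0.00299 = 0.008632.
P(min > 49) = e^(−0.008632·49) = e^(−0.42297) ≈ 0.6551.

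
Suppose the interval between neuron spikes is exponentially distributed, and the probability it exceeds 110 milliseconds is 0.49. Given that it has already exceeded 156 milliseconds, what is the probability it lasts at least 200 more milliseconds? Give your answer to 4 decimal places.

0.2734

From e^(−λ·110) = 0.49, λ = −ln(0.49)/110 = 0.006485.
Memoryless: P(X > 156+200 | X > 156) = P(X > 200) = e^(−0.006485·200) ≈ 0.2734.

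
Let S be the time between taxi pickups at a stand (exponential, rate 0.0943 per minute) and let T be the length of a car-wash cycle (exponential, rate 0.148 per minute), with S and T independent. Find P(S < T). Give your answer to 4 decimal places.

0.3892

λ_1 = 0.0943, λ_2 = 0.148.
For independent exponentials, P(S < T) = λ_1/(λ_1+λ_2) = 0.0943/0.2423 ≈ 0.3892.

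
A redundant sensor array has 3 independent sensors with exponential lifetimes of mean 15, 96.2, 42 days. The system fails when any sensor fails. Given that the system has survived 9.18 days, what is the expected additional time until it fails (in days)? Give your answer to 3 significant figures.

9.91

First-failure rate Σλ = 1/15 + 1/96.2 + 1/42 = 0.100871.
By memorylessness the expected residual is 1/Σλ = 9.91363 days, regardless of the 9.18 already elapsed.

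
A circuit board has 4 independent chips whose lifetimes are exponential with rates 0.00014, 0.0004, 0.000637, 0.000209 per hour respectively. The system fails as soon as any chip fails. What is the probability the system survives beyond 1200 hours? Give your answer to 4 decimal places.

The time to first failure is exponential with rate Σλ = 0.00014 + 0.0004 + 0.000637 + 0.000209 = 0.001386.
P(min > 1200) = e^(−0.001386·1200) = e^(−1.6632) ≈ 0.1895.

0.1895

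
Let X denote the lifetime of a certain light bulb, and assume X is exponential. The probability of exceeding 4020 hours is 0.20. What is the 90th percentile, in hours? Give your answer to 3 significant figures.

e^(−λ·4020) = 0.20 ⇒ λ = −ln(0.20)/4020 = 0.000400358.
90th percentile: 1 − e^(−λt) = 0.9, t = −ln(0.1)/λ = 5751.32 hours.

5750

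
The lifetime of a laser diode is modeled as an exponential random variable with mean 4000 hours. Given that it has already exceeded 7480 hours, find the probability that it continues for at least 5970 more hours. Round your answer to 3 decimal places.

0.225

The rate is λ = 1/4000 = 0.00025 per hour.
The exponential is memoryless, so the remaining time is again Exp(λ): the condition X > 7480 is irrelevant.
P(X > 5970) = e^(−1.4925) ≈ 0.225.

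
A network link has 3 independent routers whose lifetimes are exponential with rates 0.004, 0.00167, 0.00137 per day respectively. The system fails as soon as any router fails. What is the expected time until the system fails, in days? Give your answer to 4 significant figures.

The time to first failure is exponential with rate Σλ = 0.004 + 0.00167 + 0.00137 = 0.00704.
E[min] = 1/Σλ = 1/0.00704 = 142.045 days.

142.0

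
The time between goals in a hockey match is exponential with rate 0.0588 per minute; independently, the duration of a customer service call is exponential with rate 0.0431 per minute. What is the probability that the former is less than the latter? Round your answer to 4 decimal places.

λ_1 = 0.0588, λ_2 = 0.0431.
For independent exponentials, P(the former < the latter) = λ_1/(λ_1+λ_2) = 0.0588/0.1019 ≈ 0.5770.

0.5770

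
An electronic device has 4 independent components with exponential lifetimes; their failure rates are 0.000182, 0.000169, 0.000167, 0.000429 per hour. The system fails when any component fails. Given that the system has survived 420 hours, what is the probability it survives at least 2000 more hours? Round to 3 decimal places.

Time to first failure ~ Exp(Σλ) with Σλ = 0.000947.
By memorylessness, P(T > 420+2000 | T > 420) = P(T > 2000) = e^(−0.000947·2000) ≈ 0.150.

0.150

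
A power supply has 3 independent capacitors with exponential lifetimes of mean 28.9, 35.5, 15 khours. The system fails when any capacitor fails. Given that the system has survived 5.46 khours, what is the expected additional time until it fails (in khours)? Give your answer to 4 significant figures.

First-failure rate Σλ = 1/28.9 + 1/35.5 + 1/15 = 0.129438.
By memorylessness the expected residual is 1/Σλ = 7.72572 khours, regardless of the 5.46 already elapsed.

7.726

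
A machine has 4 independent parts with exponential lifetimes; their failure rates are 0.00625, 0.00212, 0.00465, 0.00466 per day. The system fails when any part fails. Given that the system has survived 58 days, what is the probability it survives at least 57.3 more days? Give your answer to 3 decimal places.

Time to first failure ~ Exp(Σλ) with Σλ = 0.01768.
By memorylessness, P(T > 58+57.3 | T > 58) = P(T > 57.3) = e^(−0.01768·57.3) ≈ 0.363.

0.363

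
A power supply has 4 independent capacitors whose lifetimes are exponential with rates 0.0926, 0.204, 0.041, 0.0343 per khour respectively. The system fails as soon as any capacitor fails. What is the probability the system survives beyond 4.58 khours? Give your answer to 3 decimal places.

0.182

The time to first failure is exponential with rate Σλ = 0.0926 + 0.204 + 0.041 + 0.0343 = 0.3719.
P(min > 4.58) = e^(−0.3719·4.58) = e^(−1.7033) ≈ 0.182.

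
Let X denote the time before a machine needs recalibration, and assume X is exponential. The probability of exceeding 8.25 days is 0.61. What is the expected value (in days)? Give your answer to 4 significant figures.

e^(−λ·8.25) = 0.61 ⇒ λ = −ln(0.61)/8.25 = 0.0599147.
Mean = 1/λ = 16.6904 days.

16.69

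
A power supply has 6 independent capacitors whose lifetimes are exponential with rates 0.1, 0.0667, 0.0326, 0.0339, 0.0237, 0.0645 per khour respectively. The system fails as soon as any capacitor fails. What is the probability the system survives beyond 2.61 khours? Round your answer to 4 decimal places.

The time to first failure is exponential with rate Σλ = 0.1 + 0.0667 + 0.0326 + 0.0339 + 0.0237 + 0.0645 = 0.3214.
P(min > 2.61) = e^(−0.3214·2.61) = e^(−0.83885) ≈ 0.4322.

0.4322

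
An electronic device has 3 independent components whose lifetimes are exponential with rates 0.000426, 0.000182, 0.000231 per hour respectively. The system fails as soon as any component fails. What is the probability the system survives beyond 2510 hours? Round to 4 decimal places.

The time to first failure is exponential with rate Σλ = 0.000426 + 0.000182 + 0.000231 = 0.000839.
P(min > 2510) = e^(−0.000839·2510) = e^(−2.1059) ≈ 0.1217.

0.1217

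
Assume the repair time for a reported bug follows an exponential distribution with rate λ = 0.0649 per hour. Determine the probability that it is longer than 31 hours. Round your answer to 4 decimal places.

0.1337

P(X > 31) = e^(−λ·31) = e^(−2.0119) ≈ 0.1337.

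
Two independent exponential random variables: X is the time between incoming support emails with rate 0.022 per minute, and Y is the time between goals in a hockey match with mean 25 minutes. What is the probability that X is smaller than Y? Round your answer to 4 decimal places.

0.3548

λ_1 = 0.022, λ_2 = 1/25 = 0.04.
For independent exponentials, P(X < Y) = λ_1/(λ_1+λ_2) = 0.022/0.062 ≈ 0.3548.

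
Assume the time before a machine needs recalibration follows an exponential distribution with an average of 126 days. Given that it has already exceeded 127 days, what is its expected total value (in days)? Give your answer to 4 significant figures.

The rate is λ = 1/126 = 0.00793651 per day.
By memorylessness, E[X | X > 127] = 127 + 1/λ = 127 + 126 = 253 days.

253.0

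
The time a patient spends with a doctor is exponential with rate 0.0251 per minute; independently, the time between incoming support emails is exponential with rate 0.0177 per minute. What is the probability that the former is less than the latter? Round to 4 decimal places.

0.5864

λ_1 = 0.0251, λ_2 = 0.0177.
For independent exponentials, P(the former < the latter) = λ_1/(λ_1+λ_2) = 0.0251/0.0428 ≈ 0.5864.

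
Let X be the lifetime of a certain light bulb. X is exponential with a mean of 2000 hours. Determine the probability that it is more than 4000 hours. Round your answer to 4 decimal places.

0.1353

The rate is λ = 1/2000 = 0.0005 per hour.
P(X > 4000) = e^(−λ·4000) = e^(−2) ≈ 0.1353.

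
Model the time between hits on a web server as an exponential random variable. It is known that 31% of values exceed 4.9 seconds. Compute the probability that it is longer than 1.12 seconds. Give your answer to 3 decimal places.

0.765

e^(−λ·4.9) = 0.31 ⇒ λ = −ln(0.31)/4.9 = 0.239017.
P(X > 1.12) = e^(−0.239017·1.12) = e^(−0.2677) ≈ 0.765.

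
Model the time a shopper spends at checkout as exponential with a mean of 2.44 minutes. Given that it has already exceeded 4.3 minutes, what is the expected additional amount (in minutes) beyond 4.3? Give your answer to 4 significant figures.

2.440

The rate is λ = 1/2.44 = 0.409836 per minute.
By memorylessness, the remaining amount past any threshold is again Exp(λ) with mean 1/λ = 2.44 minutes.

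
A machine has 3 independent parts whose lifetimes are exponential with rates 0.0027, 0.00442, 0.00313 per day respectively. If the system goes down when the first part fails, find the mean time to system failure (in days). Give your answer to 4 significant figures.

97.56

The time to first failure is exponential with rate Σλ = 0.0027 + 0.00442 + 0.00313 = 0.01025.
E[min] = 1/Σλ = 1/0.01025 = 97.561 days.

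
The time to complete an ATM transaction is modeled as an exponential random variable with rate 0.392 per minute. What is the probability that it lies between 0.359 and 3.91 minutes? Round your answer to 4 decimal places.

0.6528

P(0.359 < X < 3.91) = e^(−λ·0.359) − e^(−λ·3.91) = 0.86873 − 0.21595 ≈ 0.6528.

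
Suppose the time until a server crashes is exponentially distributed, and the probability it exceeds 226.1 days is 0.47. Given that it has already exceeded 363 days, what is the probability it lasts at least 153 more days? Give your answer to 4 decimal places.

From e^(−λ·226.1) = 0.47, λ = −ln(0.47)/226.1 = 0.00333933.
Memoryless: P(X > 363+153 | X > 363) = P(X > 153) = e^(−0.00333933·153) ≈ 0.5999.

0.5999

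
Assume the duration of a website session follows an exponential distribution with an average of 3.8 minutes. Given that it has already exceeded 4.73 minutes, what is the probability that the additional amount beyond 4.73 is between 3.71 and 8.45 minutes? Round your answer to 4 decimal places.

The rate is λ = 1/3.8 = 0.263158 per minute.
Memoryless: the residual past 4.73 is again Exp(λ).
P(3.71 < residual < 8.45) = e^(−λ·3.71) − e^(−λ·8.45) = 0.37670 − 0.10821 ≈ 0.2685.

0.2685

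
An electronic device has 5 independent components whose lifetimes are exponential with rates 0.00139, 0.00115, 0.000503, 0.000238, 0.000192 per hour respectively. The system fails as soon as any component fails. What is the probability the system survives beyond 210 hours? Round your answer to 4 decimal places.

The time to first failure is exponential with rate Σλ = 0.00139 + 0.00115 + 0.000503 + 0.000238 + 0.000192 = 0.003473.
P(min > 210) = e^(−0.003473·210) = e^(−0.72933) ≈ 0.4822.

0.4822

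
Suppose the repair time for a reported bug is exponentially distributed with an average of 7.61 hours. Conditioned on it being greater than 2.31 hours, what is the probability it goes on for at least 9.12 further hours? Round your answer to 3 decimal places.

0.302

The rate is λ = 1/7.61 = 0.131406 per hour.
P(X > s+t | X > s) = e^(−λ(s+t))/e^(−λs) = e^(−λt), independent of s = 2.31.
P(X > 9.12) = e^(−1.1984) ≈ 0.302.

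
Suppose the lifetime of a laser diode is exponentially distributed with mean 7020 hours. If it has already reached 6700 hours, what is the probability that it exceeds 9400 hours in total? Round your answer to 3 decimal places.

The rate is λ = 1/7020 = 0.00014245 per hour.
The exponential is memoryless, so the remaining time is again Exp(λ): the condition X > 6700 is irrelevant.
P(X > 2700) = e^(−0.38462) ≈ 0.681.

0.681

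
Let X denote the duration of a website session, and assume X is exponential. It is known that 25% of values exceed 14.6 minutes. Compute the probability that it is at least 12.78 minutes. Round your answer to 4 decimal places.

e^(−λ·14.6) = 0.25 ⇒ λ = −ln(0.25)/14.6 = 0.0949517.
P(X > 12.78) = e^(−0.0949517·12.78) = e^(−1.2135) ≈ 0.2972.

0.2972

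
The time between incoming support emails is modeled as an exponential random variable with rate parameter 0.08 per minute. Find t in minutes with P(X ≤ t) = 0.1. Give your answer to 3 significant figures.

1.32

Set 1 − e^(−λt) = 0.1, so t = −ln(0.9)/λ = 0.10536/0.08 ≈ 1.31701 minutes.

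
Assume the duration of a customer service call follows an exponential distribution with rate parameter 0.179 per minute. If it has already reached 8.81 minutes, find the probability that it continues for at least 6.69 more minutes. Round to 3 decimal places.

The exponential is memoryless, so the remaining time is again Exp(λ): the condition X > 8.81 is irrelevant.
P(X > 6.69) = e^(−1.1975) ≈ 0.302.

0.302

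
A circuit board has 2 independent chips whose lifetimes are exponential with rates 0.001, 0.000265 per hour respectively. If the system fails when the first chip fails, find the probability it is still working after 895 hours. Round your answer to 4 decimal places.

The time to first failure is exponential with rate Σλ = 0.001 + 0.000265 = 0.001265.
P(min > 895) = e^(−0.001265·895) = e^(−1.1322) ≈ 0.3223.

0.3223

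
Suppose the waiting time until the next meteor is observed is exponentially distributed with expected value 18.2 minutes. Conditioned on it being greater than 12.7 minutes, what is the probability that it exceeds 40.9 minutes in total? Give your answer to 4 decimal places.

0.2124

The rate is λ = 1/18.2 = 0.0549451 per minute.
The exponential is memoryless, so the remaining time is again Exp(λ): the condition X > 12.7 is irrelevant.
P(X > 28.2) = e^(−1.5495) ≈ 0.2124.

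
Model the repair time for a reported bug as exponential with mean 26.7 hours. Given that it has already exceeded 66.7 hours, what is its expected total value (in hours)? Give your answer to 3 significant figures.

The rate is λ = 1/26.7 = 0.0374532 per hour.
By memorylessness, E[X | X > 66.7] = 66.7 + 1/λ = 66.7 + 26.7 = 93.4 hours.

93.4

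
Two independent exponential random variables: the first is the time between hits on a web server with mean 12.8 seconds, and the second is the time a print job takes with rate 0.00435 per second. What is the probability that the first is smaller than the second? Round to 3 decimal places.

λ_1 = 1/12.8 = 0.078125, λ_2 = 0.00435.
For independent exponentials, P(the first < the second) = λ_1/(λ_1+λ_2) = 0.078125/0.082475 ≈ 0.947.

0.947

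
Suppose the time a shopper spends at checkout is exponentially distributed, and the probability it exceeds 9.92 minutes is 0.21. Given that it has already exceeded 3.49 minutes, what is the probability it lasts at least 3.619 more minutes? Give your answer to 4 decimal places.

From e^(−λ·9.92) = 0.21, λ = −ln(0.21)/9.92 = 0.157323.
Memoryless: P(X > 3.49+3.619 | X > 3.49) = P(X > 3.619) = e^(−0.157323·3.619) ≈ 0.5659.

0.5659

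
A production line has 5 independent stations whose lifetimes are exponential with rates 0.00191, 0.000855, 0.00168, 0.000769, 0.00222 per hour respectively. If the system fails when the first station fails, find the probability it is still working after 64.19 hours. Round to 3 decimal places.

0.621

The time to first failure is exponential with rate Σλ = 0.00191 + 0.000855 + 0.00168 + 0.000769 + 0.00222 = 0.007434.
P(min > 64.19) = e^(−0.007434·64.19) = e^(−0.47719) ≈ 0.621.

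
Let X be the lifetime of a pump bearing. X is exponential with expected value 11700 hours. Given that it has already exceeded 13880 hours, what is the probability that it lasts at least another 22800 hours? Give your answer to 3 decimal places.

The rate is λ = 1/11700 = 0.0000854701 per hour.
The exponential is memoryless, so the remaining time is again Exp(λ): the condition X > 13880 is irrelevant.
P(X > 22800) = e^(−1.9487) ≈ 0.142.

0.142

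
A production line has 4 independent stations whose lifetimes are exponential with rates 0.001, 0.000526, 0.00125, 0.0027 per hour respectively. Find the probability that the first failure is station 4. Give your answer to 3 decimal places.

0.493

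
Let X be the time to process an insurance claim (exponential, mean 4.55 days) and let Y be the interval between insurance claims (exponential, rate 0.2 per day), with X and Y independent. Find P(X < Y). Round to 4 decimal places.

0.5236

λ_1 = 1/4.55 = 0.21978, λ_2 = 0.2.
For independent exponentials, P(X < Y) = λ_1/(λ_1+λ_2) = 0.21978/0.41978 ≈ 0.5236.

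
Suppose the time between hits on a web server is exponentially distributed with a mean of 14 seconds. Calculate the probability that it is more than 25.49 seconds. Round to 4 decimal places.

0.1619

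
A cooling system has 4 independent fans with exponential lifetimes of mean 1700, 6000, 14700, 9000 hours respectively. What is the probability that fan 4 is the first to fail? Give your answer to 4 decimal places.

0.1190

Rates: λ_i = 1/mean_i → 0.000588235, 0.000166667, 0.0000680272, 0.000111111; Σλ = 0.00093404.
P(fan 4 first) = λ_4/Σλ = 0.000111111/0.00093404 ≈ 0.1190.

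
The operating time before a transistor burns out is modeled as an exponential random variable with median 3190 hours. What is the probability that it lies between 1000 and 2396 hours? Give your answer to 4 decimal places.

For an exponential, median = ln(2)/λ, so λ = ln 2 / 3190 = 0.000217288 per hour.
P(1000 < X < 2396) = e^(−λ·1000) − e^(−λ·2396) = 0.80470 − 0.59415 ≈ 0.2105.

0.2105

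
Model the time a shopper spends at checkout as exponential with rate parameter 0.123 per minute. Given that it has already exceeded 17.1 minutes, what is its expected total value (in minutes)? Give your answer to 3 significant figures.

25.2

By memorylessness, E[X | X > 17.1] = 17.1 + 1/λ = 17.1 + 8.13008 = 25.2301 minutes.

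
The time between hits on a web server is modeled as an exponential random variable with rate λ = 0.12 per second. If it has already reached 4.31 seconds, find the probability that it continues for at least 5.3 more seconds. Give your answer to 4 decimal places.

By the memoryless property, P(X > 4.31+5.3 | X > 4.31) = P(X > 5.3).
P(X > 5.3) = e^(−0.636) ≈ 0.5294.

0.5294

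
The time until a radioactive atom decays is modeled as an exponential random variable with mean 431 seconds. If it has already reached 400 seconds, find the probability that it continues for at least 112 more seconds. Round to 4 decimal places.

The rate is λ = 1/431 = 0.00232019 per second.
The exponential is memoryless, so the remaining time is again Exp(λ): the condition X > 400 is irrelevant.
P(X > 112) = e^(−0.25986) ≈ 0.7712.

0.7712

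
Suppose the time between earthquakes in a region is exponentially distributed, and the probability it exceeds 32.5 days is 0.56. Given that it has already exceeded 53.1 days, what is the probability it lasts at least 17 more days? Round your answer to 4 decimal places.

From e^(−λ·32.5) = 0.56, λ = −ln(0.56)/32.5 = 0.0178406.
Memoryless: P(X > 53.1+17 | X > 53.1) = P(X > 17) = e^(−0.0178406·17) ≈ 0.7384.

0.7384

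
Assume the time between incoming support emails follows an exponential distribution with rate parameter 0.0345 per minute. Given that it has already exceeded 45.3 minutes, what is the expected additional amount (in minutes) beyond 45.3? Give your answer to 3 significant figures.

29.0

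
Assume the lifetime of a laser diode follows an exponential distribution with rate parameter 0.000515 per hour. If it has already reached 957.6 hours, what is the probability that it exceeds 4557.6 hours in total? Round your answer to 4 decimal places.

P(X > s+t | X > s) = e^(−λ(s+t))/e^(−λs) = e^(−λt), independent of s = 957.6.
P(X > 3600) = e^(−1.854) ≈ 0.1566.

0.1566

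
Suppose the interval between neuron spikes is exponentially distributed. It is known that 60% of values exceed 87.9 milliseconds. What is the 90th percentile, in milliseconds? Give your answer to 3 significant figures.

396

e^(−λ·87.9) = 0.60 ⇒ λ = −ln(0.60)/87.9 = 0.00581144.
90th percentile: 1 − e^(−λt) = 0.9, t = −ln(0.1)/λ = 396.216 milliseconds.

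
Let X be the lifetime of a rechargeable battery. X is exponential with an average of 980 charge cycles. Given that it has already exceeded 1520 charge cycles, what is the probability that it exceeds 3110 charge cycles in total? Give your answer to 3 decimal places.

0.197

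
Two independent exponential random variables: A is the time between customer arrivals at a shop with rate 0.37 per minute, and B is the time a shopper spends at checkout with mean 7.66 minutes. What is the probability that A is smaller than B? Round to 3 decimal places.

0.739

λ_1 = 0.37, λ_2 = 1/7.66 = 0.130548.
For independent exponentials, P(A < B) = λ_1/(λ_1+λ_2) = 0.37/0.500548 ≈ 0.739.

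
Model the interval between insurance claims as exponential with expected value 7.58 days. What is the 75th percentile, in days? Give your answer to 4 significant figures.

10.51

The rate is λ = 1/7.58 = 0.131926 per day.
Set 1 − e^(−λt) = 0.75, so t = −ln(0.25)/λ = 1.3863/0.131926 ≈ 10.5081 days.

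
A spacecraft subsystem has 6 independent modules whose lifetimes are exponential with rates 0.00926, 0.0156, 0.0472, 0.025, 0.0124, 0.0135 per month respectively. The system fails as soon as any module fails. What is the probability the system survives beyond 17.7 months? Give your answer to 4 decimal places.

0.1135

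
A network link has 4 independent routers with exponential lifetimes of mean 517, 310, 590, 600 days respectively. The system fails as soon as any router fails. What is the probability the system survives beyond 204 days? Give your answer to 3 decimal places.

0.176

The first failure time is exponential with rate Σλ_i = 1/517 + 1/310 + 1/590 + 1/600 = 0.00852162 per day.
P(min > 204) = e^(−0.00852162·204) = e^(−1.7384) ≈ 0.176.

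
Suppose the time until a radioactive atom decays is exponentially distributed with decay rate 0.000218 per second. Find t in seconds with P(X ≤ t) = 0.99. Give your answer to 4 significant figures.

Set 1 − e^(−λt) = 0.99, so t = −ln(0.01)/λ = 4.6052/0.000218 ≈ 21124.6 seconds.

21120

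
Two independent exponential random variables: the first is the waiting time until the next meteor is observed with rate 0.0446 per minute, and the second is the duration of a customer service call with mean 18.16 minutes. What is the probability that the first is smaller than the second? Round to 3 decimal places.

λ_1 = 0.0446, λ_2 = 1/18.16 = 0.0550661.
For independent exponentials, P(the first < the second) = λ_1/(λ_1+λ_2) = 0.0446/0.0996661 ≈ 0.447.

0.447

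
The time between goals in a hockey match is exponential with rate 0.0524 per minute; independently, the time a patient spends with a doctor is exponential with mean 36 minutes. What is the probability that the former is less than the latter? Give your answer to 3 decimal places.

λ_1 = 0.0524, λ_2 = 1/36 = 0.0277778.
For independent exponentials, P(the former < the latter) = λ_1/(λ_1+λ_2) = 0.0524/0.0801778 ≈ 0.654.

0.654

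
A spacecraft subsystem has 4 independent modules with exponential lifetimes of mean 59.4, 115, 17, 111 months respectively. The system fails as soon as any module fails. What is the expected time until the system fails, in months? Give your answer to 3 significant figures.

10.7

The first failure time is exponential with rate Σλ_i = 1/59.4 + 1/115 + 1/17 + 1/111 = 0.0933632 per month.
E[min] = 1/Σλ = 1/0.0933632 = 10.7109 months.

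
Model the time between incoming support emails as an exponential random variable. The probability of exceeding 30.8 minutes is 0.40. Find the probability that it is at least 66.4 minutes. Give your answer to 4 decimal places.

0.1387

e^(−λ·30.8) = 0.40 ⇒ λ = −ln(0.40)/30.8 = 0.0297497.
P(X > 66.4) = e^(−0.0297497·66.4) = e^(−1.9754) ≈ 0.1387.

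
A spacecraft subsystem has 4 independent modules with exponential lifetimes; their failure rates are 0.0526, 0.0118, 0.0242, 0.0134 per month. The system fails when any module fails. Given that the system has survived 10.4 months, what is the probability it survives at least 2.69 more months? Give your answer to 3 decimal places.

Time to first failure ~ Exp(Σλ) with Σλ = 0.102.
By memorylessness, P(T > 10.4+2.69 | T > 10.4) = P(T > 2.69) = e^(−0.102·2.69) ≈ 0.760.

0.760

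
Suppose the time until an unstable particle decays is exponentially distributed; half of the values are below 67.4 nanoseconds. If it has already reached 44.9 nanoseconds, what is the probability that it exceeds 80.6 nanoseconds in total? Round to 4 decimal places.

For an exponential, median = ln(2)/λ, so λ = ln 2 / 67.4 = 0.0102841 per nanosecond.
P(X > s+t | X > s) = e^(−λ(s+t))/e^(−λs) = e^(−λt), independent of s = 44.9.
P(X > 35.7) = e^(−0.36714) ≈ 0.6927.

0.6927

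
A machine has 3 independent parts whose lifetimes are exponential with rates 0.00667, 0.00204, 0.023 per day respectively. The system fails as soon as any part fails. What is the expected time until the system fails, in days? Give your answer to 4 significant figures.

31.54

The time to first failure is exponential with rate Σλ = 0.00667 + 0.00204 + 0.023 = 0.03171.
E[min] = 1/Σλ = 1/0.03171 = 31.5358 days.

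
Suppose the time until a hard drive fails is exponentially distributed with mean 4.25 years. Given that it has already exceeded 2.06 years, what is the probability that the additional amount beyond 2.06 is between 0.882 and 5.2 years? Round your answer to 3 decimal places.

0.518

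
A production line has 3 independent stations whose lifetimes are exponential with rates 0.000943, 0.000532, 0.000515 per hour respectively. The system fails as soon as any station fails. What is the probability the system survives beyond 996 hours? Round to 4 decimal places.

0.1378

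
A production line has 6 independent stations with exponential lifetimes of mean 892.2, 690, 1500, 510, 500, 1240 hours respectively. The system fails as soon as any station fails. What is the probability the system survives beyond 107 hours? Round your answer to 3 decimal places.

0.425

The first failure time is exponential with rate Σλ_i = 1/892.2 + 1/690 + 1/1500 + 1/510 + 1/500 + 1/1240 = 0.008004 per hour.
P(min > 107) = e^(−0.008004·107) = e^(−0.85643) ≈ 0.425.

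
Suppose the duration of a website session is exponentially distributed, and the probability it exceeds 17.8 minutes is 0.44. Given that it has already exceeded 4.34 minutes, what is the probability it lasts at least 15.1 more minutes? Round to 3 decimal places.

From e^(−λ·17.8) = 0.44, λ = −ln(0.44)/17.8 = 0.0461225.
Memoryless: P(X > 4.34+15.1 | X > 4.34) = P(X > 15.1) = e^(−0.0461225·15.1) ≈ 0.498.

0.498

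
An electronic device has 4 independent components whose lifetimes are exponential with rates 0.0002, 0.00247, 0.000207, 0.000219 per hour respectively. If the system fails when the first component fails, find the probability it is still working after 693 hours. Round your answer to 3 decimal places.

0.117

The time to first failure is exponential with rate Σλ = 0.0002 + 0.00247 + 0.000207 + 0.000219 = 0.003096.
P(min > 693) = e^(−0.003096·693) = e^(−2.1455) ≈ 0.117.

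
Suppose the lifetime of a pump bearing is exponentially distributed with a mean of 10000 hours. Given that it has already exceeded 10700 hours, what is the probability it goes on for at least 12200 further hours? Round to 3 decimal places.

0.295

The rate is λ = 1/10000 = 0.0001 per hour.
The exponential is memoryless, so the remaining time is again Exp(λ): the condition X > 10700 is irrelevant.
P(X > 12200) = e^(−1.22) ≈ 0.295.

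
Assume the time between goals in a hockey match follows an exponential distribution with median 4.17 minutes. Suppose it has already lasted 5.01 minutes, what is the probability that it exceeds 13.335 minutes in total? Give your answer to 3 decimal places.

For an exponential, median = ln(2)/λ, so λ = ln 2 / 4.17 = 0.166222 per minute.
The exponential is memoryless, so the remaining time is again Exp(λ): the condition X > 5.01 is irrelevant.
P(X > 8.325) = e^(−1.3838) ≈ 0.251.

0.251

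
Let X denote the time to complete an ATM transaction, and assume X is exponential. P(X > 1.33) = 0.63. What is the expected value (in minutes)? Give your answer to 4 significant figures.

2.879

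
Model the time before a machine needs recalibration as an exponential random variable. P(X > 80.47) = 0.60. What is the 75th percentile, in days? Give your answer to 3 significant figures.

218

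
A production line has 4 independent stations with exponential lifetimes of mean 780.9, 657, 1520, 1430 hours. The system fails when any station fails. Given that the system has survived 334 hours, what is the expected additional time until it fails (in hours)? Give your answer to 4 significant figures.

240.4

First-failure rate Σλ = 1/780.9 + 1/657 + 1/1520 + 1/1430 = 0.00415984.
By memorylessness the expected residual is 1/Σλ = 240.394 hours, regardless of the 334 already elapsed.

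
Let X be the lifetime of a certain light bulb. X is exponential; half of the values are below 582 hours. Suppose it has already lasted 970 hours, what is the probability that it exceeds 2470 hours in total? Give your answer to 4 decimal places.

For an exponential, median = ln(2)/λ, so λ = ln 2 / 582 = 0.00119097 per hour.
By the memoryless property, P(X > 970+1500 | X > 970) = P(X > 1500).
P(X > 1500) = e^(−1.7865) ≈ 0.1676.

0.1676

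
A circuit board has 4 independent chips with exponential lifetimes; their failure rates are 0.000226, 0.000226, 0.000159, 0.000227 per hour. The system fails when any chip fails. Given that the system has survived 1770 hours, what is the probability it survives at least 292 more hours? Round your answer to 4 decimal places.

Time to first failure ~ Exp(Σλ) with Σλ = 0.000838.
By memorylessness, P(T > 1770+292 | T > 1770) = P(T > 292) = e^(−0.000838·292) ≈ 0.7829.

0.7829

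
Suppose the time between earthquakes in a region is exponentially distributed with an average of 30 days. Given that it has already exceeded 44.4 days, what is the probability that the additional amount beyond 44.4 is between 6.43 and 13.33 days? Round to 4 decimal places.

0.1658

The rate is λ = 1/30 = 0.0333333 per day.
Memoryless: the residual past 44.4 is again Exp(λ).
P(6.43 < residual < 13.33) = e^(−λ·6.43) − e^(−λ·13.33) = 0.80708 − 0.64125 ≈ 0.1658.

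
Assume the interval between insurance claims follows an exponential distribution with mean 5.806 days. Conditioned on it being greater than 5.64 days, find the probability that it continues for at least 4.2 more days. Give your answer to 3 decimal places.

The rate is λ = 1/5.806 = 0.172236 per day.
The exponential is memoryless, so the remaining time is again Exp(λ): the condition X > 5.64 is irrelevant.
P(X > 4.2) = e^(−0.72339) ≈ 0.485.

0.485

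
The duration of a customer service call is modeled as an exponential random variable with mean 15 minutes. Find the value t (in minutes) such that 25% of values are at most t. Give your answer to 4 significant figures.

The rate is λ = 1/15 = 0.0666667 per minute.
Set 1 − e^(−λt) = 0.25, so t = −ln(0.75)/λ = 0.28768/0.0666667 ≈ 4.31523 minutes.

4.315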